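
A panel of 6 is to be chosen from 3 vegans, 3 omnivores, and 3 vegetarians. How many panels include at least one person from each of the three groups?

81

Total 6-person selections from all 9: C(9,6) = 84.
Subtract selections that omit an entire group: no vegans → C(6,6) = 1; no omnivores → C(6,6) = 1; no vegetarians → C(6,6) = 1.
Add back selections omitting two groups (i.e. drawn from a single group): C(3,6) + C(3,6) + C(3,6) = 0.
By inclusion–exclusion: 84 − 3 + 0 = 81.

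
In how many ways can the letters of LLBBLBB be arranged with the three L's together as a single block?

Treat the 3 copies of L as a single block. The multiset to arrange is then {LLL, B, B, B, B}, 5 items in all.
That gives (5)!/(4!) = 5 arrangements.

5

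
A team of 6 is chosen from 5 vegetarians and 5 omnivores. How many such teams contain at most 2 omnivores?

55

Split by how many omnivores are chosen (0 through 2).
Sum: C(5,0)·C(5,6) + C(5,1)·C(5,5) + C(5,2)·C(5,4) = 0 + 5 + 50 = 55.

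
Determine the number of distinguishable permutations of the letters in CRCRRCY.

140

CRCRRCY has 7 letters with C appearing 3 times and R appearing 3 times.
Dividing 7! = 5040 by 3!·3! = 36 for the repeated letters gives 140.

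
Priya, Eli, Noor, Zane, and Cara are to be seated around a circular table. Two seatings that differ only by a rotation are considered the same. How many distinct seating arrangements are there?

24

Seat Priya anywhere (absorbing the rotational symmetry), then permute the other 4: (4)! = 24.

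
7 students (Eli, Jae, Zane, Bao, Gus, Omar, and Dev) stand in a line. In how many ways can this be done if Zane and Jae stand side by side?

1440

Glue Zane and Jae into one block (2 internal orders), leaving 6 units to arrange in a row.
So the count is 2·(6)! = 1440.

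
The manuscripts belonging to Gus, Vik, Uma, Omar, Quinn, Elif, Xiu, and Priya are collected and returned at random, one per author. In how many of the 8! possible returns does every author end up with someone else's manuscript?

This is the derangement count D_8: permutations of 8 items with no fixed point.
By inclusion–exclusion this is Σ_{j=0}^{8} (−1)^j C(8,j)·(8−j)!.
Computing: 40320 − 40320 + 20160 − 6720 + 1680 − 336 + 56 − 8 + 1 = 14833.

14833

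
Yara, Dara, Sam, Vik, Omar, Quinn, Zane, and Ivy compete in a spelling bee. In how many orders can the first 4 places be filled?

There are 8 choices for 1st place, 7 for 2nd, and so on down to 5 for position 4.
That gives 8 × 7 × 6 × 5 = 1680.

1680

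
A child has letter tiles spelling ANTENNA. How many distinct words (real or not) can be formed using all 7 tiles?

Letter multiplicities in ANTENNA: A×2, E×1, N×3, T×1.
The number of distinct arrangements is 7!/(3!·2!) = 5040/12 = 420.

420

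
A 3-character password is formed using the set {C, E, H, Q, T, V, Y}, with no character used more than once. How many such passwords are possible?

210

Choose and order 3 of the 7 symbols: the first character has 7 options, the next 6, then 5.
7 × 6 × 5 = 210.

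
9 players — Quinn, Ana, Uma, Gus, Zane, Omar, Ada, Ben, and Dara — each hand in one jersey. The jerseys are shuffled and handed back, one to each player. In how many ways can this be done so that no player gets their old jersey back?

Count assignments avoiding every fixed point. For any j of the 9 players fixed to their old jersey, the other 9−j can be arranged in (9−j)! ways.
By inclusion–exclusion this is Σ_{j=0}^{9} (−1)^j C(9,j)·(9−j)!.
Computing: 362880 − 362880 + 181440 − 60480 + 15120 − 3024 + 504 − 72 + 9 − 1 = 133496.

133496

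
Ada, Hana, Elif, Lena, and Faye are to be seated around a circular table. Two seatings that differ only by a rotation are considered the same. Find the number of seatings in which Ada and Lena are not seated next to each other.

All circular seatings of 5 people number (4)! = 24.
Those with Ada next to Lena: fuse the pair into one unit and seat 4 units around a circle — 2·(3)! = 12.
Subtracting, 24 − 12 = 12.

12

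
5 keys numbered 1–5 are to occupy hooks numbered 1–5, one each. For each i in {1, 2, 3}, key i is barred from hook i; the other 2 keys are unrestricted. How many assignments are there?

Let Aᵢ (for i ∈ {1, 2, 3}) be the placements that put key i in its forbidden hook. Any j of these fix j positions, leaving (5−j)! ways to fill the rest, and there are C(3,j) ways to pick which j.
By inclusion–exclusion, the number of valid placements is Σ_{j=0}^{3} (−1)^j C(3,j)·(5−j)!.
Computing: 120 − 72 + 18 − 2 = 64.

64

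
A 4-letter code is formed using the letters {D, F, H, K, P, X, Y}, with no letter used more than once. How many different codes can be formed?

840

This is a permutation of 4 out of 7: P(7,4) = 7!/3!.
That product is 7 × 6 × 5 × 4 = 840.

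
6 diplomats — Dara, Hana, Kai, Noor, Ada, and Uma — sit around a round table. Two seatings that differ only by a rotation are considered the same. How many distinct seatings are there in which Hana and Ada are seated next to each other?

Treat {Hana, Ada} as one unit (2 internal orders) and seat the resulting 5 units around the table: (4)! circular arrangements.
So 2 × (4)! = 2 × 24 = 48.

48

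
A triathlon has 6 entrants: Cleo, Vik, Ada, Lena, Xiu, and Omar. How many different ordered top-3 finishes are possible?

120

There are 6 choices for 1st place, 5 for 2nd, and 4 for 3rd.
That gives 6 × 5 × 4 = 120.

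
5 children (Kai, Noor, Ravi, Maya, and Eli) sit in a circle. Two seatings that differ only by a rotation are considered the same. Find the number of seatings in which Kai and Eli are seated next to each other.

Glue Kai and Eli into a block (2 internal orders). Seating 4 units around a circle gives (3)! arrangements.
So 2 × (3)! = 2 × 6 = 12.

12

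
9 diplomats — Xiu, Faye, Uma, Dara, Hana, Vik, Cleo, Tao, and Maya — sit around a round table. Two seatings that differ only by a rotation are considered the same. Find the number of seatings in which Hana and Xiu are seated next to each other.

10080

Treat {Hana, Xiu} as one unit (2 internal orders) and seat the resulting 8 units around the table: (7)! circular arrangements.
So 2 × (7)! = 2 × 5040 = 10080.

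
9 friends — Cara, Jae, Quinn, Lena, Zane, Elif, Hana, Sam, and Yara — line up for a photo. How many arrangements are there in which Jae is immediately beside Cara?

80640

Place the 7 others and the Jae-Cara pair as 8 objects in a line; the pair has 2 internal arrangements.
So the count is 2·(8)! = 80640.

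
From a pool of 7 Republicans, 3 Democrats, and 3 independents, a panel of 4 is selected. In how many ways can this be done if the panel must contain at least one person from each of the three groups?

Unrestricted: C(13,4) = 715 ways to pick any 4 of the 13.
Subtract selections that omit an entire group: no Republicans → C(6,4) = 15; no Democrats → C(10,4) = 210; no independents → C(10,4) = 210.
Add back selections omitting two groups (i.e. drawn from a single group): C(7,4) + C(3,4) + C(3,4) = 35.
By inclusion–exclusion: 715 − 435 + 35 = 315.

315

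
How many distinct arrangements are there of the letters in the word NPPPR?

NPPPR has 5 letters with P appearing 3 times.
Dividing 5! = 120 by 3! = 6 for the repeated letters gives 20.

20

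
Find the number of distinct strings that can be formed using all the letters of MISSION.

1260

MISSION has 7 letters with I appearing twice and S appearing twice.
The number of distinct arrangements is 7!/(2!·2!) = 5040/4 = 1260.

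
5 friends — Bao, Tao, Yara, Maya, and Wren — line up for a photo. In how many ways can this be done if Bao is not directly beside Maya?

72

Of the 5! = 120 arrangements, those with Bao and Maya adjacent number 2 × 4! = 48 (treat the pair as a block with 2 internal orders).
Complementary counting: 120 − 48 = 72.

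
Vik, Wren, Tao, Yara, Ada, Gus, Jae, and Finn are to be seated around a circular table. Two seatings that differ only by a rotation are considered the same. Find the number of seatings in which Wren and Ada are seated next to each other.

1440

Glue Wren and Ada into a block (2 internal orders). Seating 7 units around a circle gives (6)! arrangements.
So 2 × (6)! = 2 × 720 = 1440.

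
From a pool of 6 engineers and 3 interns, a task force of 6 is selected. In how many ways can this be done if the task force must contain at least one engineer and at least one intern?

83

Unrestricted: C(9,6) = 84 ways to pick any 6 of the 9.
Subtract selections that omit an entire group: no engineers → C(3,6) = 0; no interns → C(6,6) = 1.
Both groups omitted at once is impossible, so 84 − 1 = 83.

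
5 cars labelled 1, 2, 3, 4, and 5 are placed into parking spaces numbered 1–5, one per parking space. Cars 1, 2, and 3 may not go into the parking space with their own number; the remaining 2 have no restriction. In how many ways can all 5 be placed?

64

Let Aᵢ (for i ∈ {1, 2, 3}) be the placements that put car i in its forbidden parking space. Any j of these fix j positions, leaving (5−j)! ways to fill the rest, and there are C(3,j) ways to pick which j.
By inclusion–exclusion, the number of valid placements is Σ_{j=0}^{3} (−1)^j C(3,j)·(5−j)!.
Computing: 120 − 72 + 18 − 2 = 64.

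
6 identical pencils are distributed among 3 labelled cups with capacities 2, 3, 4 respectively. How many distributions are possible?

9

Without the upper bounds there are C(8,2) = 28 ways to split 6 among 3 cups.
Subtract solutions that violate a single cap (substitute x_i' = x_i − (cap_i+1)): x_1 ≥ 3 gives C(5,2) = 10; x_2 ≥ 4 gives C(4,2) = 6; x_3 ≥ 5 gives C(3,2) = 3. Together 19.
No two caps can be exceeded simultaneously, so the pair terms are all 0.
By inclusion–exclusion the count is 28 − 19 + 0 = 9.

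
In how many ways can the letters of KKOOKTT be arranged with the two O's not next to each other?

Total arrangements of KKOOKTT: 7!/(3!·2!·2!) = 210.
Arrangements with the O's together: treat OO as one letter, giving (6)!/(3!·2!) = 60.
Hence 210 − 60 = 150.

150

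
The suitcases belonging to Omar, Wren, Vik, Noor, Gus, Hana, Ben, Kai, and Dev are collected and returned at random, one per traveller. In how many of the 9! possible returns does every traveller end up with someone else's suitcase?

133496

Count assignments avoiding every fixed point. For any j of the 9 travellers fixed to their own suitcase, the other 9−j can be arranged in (9−j)! ways.
By inclusion–exclusion this is Σ_{j=0}^{9} (−1)^j C(9,j)·(9−j)!.
Computing: 362880 − 362880 + 181440 − 60480 + 15120 − 3024 + 504 − 72 + 9 − 1 = 133496.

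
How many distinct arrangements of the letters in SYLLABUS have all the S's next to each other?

Treat the 2 copies of S as a single block. The multiset to arrange is then {SS, A, B, L, L, U, Y}, 7 items in all.
That gives (7)!/(2!) = 2520 arrangements.

2520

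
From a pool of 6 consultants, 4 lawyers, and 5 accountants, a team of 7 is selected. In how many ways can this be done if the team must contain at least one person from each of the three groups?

5949

Total 7-person selections from all 15: C(15,7) = 6435.
Subtract selections that omit an entire group: no consultants → C(9,7) = 36; no lawyers → C(11,7) = 330; no accountants → C(10,7) = 120.
Add back selections omitting two groups (i.e. drawn from a single group): C(6,7) + C(4,7) + C(5,7) = 0.
By inclusion–exclusion: 6435 − 486 + 0 = 5949.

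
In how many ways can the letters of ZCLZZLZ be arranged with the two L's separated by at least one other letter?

Total arrangements of ZCLZZLZ: 7!/(4!·2!) = 105.
If the two L's are adjacent, glue them into one block, leaving 6 items to arrange: (6)!/(4!) = 30 ways.
Hence 105 − 30 = 75.

75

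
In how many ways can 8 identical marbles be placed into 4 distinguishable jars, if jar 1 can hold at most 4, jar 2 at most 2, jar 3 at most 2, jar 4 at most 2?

By stars and bars, unrestricted non-negative solutions to x_1+…+x_4 = 8 number C(8+3,3) = 165.
Subtract solutions that violate a single cap (substitute x_i' = x_i − (cap_i+1)): x_1 ≥ 5 gives C(6,3) = 20; x_2 ≥ 3 gives C(8,3) = 56; x_3 ≥ 3 gives C(8,3) = 56; x_4 ≥ 3 gives C(8,3) = 56. Together 188.
Add back pairs where two caps are both exceeded: 1 + 1 + 1 + 10 + 10 + 10 = 33.
By inclusion–exclusion the count is 165 − 188 + 33 = 10.

10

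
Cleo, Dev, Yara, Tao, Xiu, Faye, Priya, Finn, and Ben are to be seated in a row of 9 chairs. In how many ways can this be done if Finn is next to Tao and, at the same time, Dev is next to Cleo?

20160

Treat {Finn,Tao} as one block (2 orders) and {Dev,Cleo} as another (2 orders).
That leaves 7 units to arrange: 2 × 2 × 7! = 4 × 5040 = 20160.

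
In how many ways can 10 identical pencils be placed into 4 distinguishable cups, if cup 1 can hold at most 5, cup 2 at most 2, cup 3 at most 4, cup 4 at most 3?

By stars and bars, unrestricted non-negative solutions to x_1+…+x_4 = 10 number C(10+3,3) = 286.
Subtract solutions that violate a single cap (substitute x_i' = x_i − (cap_i+1)): x_1 ≥ 6 gives C(7,3) = 35; x_2 ≥ 3 gives C(10,3) = 120; x_3 ≥ 5 gives C(8,3) = 56; x_4 ≥ 4 gives C(9,3) = 84. Together 295.
Add back pairs where two caps are both exceeded: 4 + 0 + 1 + 10 + 20 + 4 = 39.
By inclusion–exclusion the count is 286 − 295 + 39 = 30.

30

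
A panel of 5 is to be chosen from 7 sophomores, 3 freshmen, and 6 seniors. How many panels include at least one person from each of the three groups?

Total 5-person selections from all 16: C(16,5) = 4368.
Selections missing a whole group: no sophomores → C(9,5) = 126; no freshmen → C(13,5) = 1287; no seniors → C(10,5) = 252.
Add back selections omitting two groups (i.e. drawn from a single group): C(7,5) + C(3,5) + C(6,5) = 27.
By inclusion–exclusion: 4368 − 1665 + 27 = 2730.

2730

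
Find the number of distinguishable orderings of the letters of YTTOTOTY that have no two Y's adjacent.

Total arrangements of YTTOTOTY: 8!/(4!·2!·2!) = 420.
If the two Y's are adjacent, glue them into one block, leaving 7 items to arrange: (7)!/(4!·2!) = 105 ways.
Hence 420 − 105 = 315.

315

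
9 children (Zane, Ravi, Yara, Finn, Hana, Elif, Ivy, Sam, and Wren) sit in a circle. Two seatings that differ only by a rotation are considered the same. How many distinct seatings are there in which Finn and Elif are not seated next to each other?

30240

Without the restriction there are (8)! = 40320 seatings.
Those with Finn next to Elif: fuse the pair into one unit and seat 8 units around a circle — 2·(7)! = 10080.
Subtracting, 40320 − 10080 = 30240.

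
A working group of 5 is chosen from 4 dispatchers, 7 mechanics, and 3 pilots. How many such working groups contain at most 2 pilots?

Split by how many pilots are chosen (0 through 2).
Sum: C(3,0)·C(11,5) + C(3,1)·C(11,4) + C(3,2)·C(11,3) = 462 + 990 + 495 = 1947.

1947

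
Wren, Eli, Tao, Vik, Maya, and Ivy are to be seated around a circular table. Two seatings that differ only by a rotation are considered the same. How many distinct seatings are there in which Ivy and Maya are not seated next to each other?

Without the restriction there are (5)! = 120 seatings.
Those with Ivy next to Maya: fuse the pair into one unit and seat 5 units around a circle — 2·(4)! = 48.
Subtracting, 120 − 48 = 72.

72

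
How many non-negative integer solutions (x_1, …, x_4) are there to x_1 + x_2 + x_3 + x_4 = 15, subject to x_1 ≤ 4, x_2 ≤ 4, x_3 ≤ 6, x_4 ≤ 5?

35

Without the upper bounds there are C(18,3) = 816 ways to split 15 among 4 variables.
Subtract solutions that violate a single cap (substitute x_i' = x_i − (cap_i+1)): x_1 ≥ 5 gives C(13,3) = 286; x_2 ≥ 5 gives C(13,3) = 286; x_3 ≥ 7 gives C(11,3) = 165; x_4 ≥ 6 gives C(12,3) = 220. Together 957.
Add back pairs where two caps are both exceeded: 56 + 20 + 35 + 20 + 35 + 10 = 176.
By inclusion–exclusion the count is 816 − 957 + 176 = 35.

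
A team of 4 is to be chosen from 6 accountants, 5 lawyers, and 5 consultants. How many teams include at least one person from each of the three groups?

With no constraint there are C(16,4) = 1820 possible selections.
Selections missing a whole group: no accountants → C(10,4) = 210; no lawyers → C(11,4) = 330; no consultants → C(11,4) = 330.
Add back selections omitting two groups (i.e. drawn from a single group): C(6,4) + C(5,4) + C(5,4) = 25.
By inclusion–exclusion: 1820 − 870 + 25 = 975.

975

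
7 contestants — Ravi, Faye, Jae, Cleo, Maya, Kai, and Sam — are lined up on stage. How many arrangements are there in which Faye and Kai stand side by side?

1440

Place the 5 others and the Faye-Kai pair as 6 objects in a line; the pair has 2 internal arrangements.
That gives 2 × 6! = 2 × 720 = 1440.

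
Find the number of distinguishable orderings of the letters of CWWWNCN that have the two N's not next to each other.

There are 7!/(3!·2!·2!) = 210 arrangements of CWWWNCN in total.
Arrangements with the N's together: treat NN as one letter, giving (6)!/(3!·2!) = 60.
Hence 210 − 60 = 150.

150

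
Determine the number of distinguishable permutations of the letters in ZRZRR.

10

ZRZRR has 5 letters with R appearing 3 times and Z appearing twice.
Dividing 5! = 120 by 3!·2! = 12 for the repeated letters gives 10.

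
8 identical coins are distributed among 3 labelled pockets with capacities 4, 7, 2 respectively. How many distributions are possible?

14

Ignoring the caps, the number of non-negative solutions to x_1+…+x_3 = 8 is C(10,2) = 45.
Subtract solutions that violate a single cap (substitute x_i' = x_i − (cap_i+1)): x_1 ≥ 5 gives C(5,2) = 10; x_2 ≥ 8 gives C(2,2) = 1; x_3 ≥ 3 gives C(7,2) = 21. Together 32.
Add back pairs where two caps are both exceeded: 0 + 1 + 0 = 1.
By inclusion–exclusion the count is 45 − 32 + 1 = 14.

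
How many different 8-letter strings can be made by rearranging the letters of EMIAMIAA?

1680

EMIAMIAA has 8 letters with A appearing 3 times, I appearing twice, and M appearing twice.
The number of distinct arrangements is 8!/(3!·2!·2!) = 40320/24 = 1680.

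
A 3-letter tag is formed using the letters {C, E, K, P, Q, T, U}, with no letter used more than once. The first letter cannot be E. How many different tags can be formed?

180

The first letter has 7−1 = 6 choices (anything except E).
The remaining 2 letters are filled from the other 6 symbols without repetition: 6 × 5 = 30.
Total: 6 × 30 = 180.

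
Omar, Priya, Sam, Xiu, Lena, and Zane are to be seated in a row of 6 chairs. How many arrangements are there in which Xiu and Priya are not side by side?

480

Of the 6! = 720 arrangements, those with Xiu and Priya adjacent number 2 × 5! = 240 (treat the pair as a block with 2 internal orders).
So 720 − 240 = 480 arrangements keep them apart.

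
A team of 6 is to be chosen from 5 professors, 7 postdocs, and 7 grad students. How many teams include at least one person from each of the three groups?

22295

With no constraint there are C(19,6) = 27132 possible selections.
Subtract selections that omit an entire group: no professors → C(14,6) = 3003; no postdocs → C(12,6) = 924; no grad students → C(12,6) = 924.
Add back selections omitting two groups (i.e. drawn from a single group): C(5,6) + C(7,6) + C(7,6) = 14.
By inclusion–exclusion: 27132 − 4851 + 14 = 22295.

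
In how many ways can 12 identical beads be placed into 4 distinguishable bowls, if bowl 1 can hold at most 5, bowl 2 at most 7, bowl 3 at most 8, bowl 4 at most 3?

By stars and bars, unrestricted non-negative solutions to x_1+…+x_4 = 12 number C(12+3,3) = 455.
Subtract solutions that violate a single cap (substitute x_i' = x_i − (cap_i+1)): x_1 ≥ 6 gives C(9,3) = 84; x_2 ≥ 8 gives C(7,3) = 35; x_3 ≥ 9 gives C(6,3) = 20; x_4 ≥ 4 gives C(11,3) = 165. Together 304.
Add back pairs where two caps are both exceeded: 0 + 0 + 10 + 0 + 1 + 0 = 11.
By inclusion–exclusion the count is 455 − 304 + 11 = 162.

162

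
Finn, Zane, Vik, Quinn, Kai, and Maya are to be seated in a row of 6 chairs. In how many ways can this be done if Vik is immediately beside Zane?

240

Treat {Vik, Zane} as a single unit. There are 5 units to order, and the pair itself can be ordered 2 ways.
That gives 2 × 5! = 2 × 120 = 240.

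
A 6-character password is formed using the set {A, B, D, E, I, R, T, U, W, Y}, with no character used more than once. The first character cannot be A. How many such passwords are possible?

The first character has 10−1 = 9 choices (anything except A).
The remaining 5 characters are filled from the other 9 symbols without repetition: 9 × 8 × 7 × 6 × 5 = 15120.
Total: 9 × 15120 = 136080.

136080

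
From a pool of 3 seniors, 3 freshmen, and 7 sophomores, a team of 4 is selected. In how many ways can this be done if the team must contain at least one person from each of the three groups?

315

Unrestricted: C(13,4) = 715 ways to pick any 4 of the 13.
Subtract selections that omit an entire group: no seniors → C(10,4) = 210; no freshmen → C(10,4) = 210; no sophomores → C(6,4) = 15.
Add back selections omitting two groups (i.e. drawn from a single group): C(3,4) + C(3,4) + C(7,4) = 35.
By inclusion–exclusion: 715 − 435 + 35 = 315.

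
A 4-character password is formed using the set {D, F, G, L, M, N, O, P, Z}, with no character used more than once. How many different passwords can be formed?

3024

Choose and order 4 of the 9 symbols: the first character has 9 options, the next 8, then 7, 6.
That product is 9 × 8 × 7 × 6 = 3024.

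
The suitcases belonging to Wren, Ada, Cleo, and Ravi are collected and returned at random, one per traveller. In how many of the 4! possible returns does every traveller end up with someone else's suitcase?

9

This is the derangement count D_4: permutations of 4 items with no fixed point.
By inclusion–exclusion this is Σ_{j=0}^{4} (−1)^j C(4,j)·(4−j)!.
Computing: 24 − 24 + 12 − 4 + 1 = 9.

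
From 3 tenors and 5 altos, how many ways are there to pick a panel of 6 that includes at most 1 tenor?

Split by how many tenors are chosen (0 through 1).
Sum: C(3,0)·C(5,6) + C(3,1)·C(5,5) = 0 + 3 = 3.

3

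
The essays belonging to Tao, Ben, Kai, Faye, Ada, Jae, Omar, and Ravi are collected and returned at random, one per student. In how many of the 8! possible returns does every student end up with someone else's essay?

14833

Count assignments avoiding every fixed point. For any j of the 8 students fixed to their own essay, the other 8−j can be arranged in (8−j)! ways.
By inclusion–exclusion this is Σ_{j=0}^{8} (−1)^j C(8,j)·(8−j)!.
Computing: 40320 − 40320 + 20160 − 6720 + 1680 − 336 + 56 − 8 + 1 = 14833.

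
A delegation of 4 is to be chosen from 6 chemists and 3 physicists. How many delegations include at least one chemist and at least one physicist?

With no constraint there are C(9,4) = 126 possible selections.
Selections missing a whole group: no chemists → C(3,4) = 0; no physicists → C(6,4) = 15.
Both groups omitted at once is impossible, so 126 − 15 = 111.

111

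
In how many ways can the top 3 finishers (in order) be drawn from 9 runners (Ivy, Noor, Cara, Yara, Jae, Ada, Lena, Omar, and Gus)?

This is an ordered selection of 3 from 9: P(9,3).
That gives 9 × 8 × 7 = 504.

504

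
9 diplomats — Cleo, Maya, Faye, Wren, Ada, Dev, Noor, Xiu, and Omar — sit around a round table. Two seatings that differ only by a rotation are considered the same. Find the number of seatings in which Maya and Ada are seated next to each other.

Treat {Maya, Ada} as one unit (2 internal orders) and seat the resulting 8 units around the table: (7)! circular arrangements.
So 2 × (7)! = 2 × 5040 = 10080.

10080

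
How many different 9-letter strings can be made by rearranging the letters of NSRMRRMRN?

NSRMRRMRN has 9 letters with M appearing twice, N appearing twice, and R appearing 4 times.
The number of distinct arrangements is 9!/(4!·2!·2!) = 362880/96 = 3780.

3780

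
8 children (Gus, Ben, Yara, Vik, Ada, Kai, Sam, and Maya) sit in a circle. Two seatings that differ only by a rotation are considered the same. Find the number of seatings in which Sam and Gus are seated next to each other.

1440

Glue Sam and Gus into a block (2 internal orders). Seating 7 units around a circle gives (6)! arrangements.
So 2 × (6)! = 2 × 720 = 1440.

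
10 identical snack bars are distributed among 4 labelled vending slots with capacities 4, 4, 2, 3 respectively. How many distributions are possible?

Without the upper bounds there are C(13,3) = 286 ways to split 10 among 4 vending slots.
Subtract solutions that violate a single cap (substitute x_i' = x_i − (cap_i+1)): x_1 ≥ 5 gives C(8,3) = 56; x_2 ≥ 5 gives C(8,3) = 56; x_3 ≥ 3 gives C(10,3) = 120; x_4 ≥ 4 gives C(9,3) = 84. Together 316.
Add back pairs where two caps are both exceeded: 1 + 10 + 4 + 10 + 4 + 20 = 49.
By inclusion–exclusion the count is 286 − 316 + 49 = 19.

19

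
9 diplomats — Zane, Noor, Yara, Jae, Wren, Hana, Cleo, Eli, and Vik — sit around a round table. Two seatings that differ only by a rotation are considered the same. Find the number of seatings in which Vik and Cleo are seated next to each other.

Glue Vik and Cleo into a block (2 internal orders). Seating 8 units around a circle gives (7)! arrangements.
So 2 × (7)! = 2 × 5040 = 10080.

10080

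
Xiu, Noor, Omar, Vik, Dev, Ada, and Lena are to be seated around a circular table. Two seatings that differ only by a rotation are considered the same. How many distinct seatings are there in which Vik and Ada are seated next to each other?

Glue Vik and Ada into a block (2 internal orders). Seating 6 units around a circle gives (5)! arrangements.
So 2 × (5)! = 2 × 120 = 240.

240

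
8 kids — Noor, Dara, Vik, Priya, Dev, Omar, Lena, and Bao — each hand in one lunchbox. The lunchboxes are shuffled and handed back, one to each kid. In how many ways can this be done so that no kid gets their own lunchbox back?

14833

This is the derangement count D_8: permutations of 8 items with no fixed point.
By inclusion–exclusion this is Σ_{j=0}^{8} (−1)^j C(8,j)·(8−j)!.
Computing: 40320 − 40320 + 20160 − 6720 + 1680 − 336 + 56 − 8 + 1 = 14833.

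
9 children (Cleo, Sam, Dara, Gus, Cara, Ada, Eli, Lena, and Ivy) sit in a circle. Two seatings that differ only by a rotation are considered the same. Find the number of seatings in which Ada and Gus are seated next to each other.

Glue Ada and Gus into a block (2 internal orders). Seating 8 units around a circle gives (7)! arrangements.
So 2 × (7)! = 2 × 5040 = 10080.

10080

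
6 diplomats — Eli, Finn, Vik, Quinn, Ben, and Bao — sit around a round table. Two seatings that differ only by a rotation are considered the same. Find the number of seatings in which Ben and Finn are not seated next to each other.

72

All circular seatings of 6 people number (5)! = 120.
Those with Ben next to Finn: fuse the pair into one unit and seat 5 units around a circle — 2·(4)! = 48.
Subtracting, 120 − 48 = 72.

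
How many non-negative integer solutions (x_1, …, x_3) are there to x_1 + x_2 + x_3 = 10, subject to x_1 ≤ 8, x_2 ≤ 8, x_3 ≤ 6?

Ignoring the caps, the number of non-negative solutions to x_1+…+x_3 = 10 is C(12,2) = 66.
Subtract solutions that violate a single cap (substitute x_i' = x_i − (cap_i+1)): x_1 ≥ 9 gives C(3,2) = 3; x_2 ≥ 9 gives C(3,2) = 3; x_3 ≥ 7 gives C(5,2) = 10. Together 16.
No two caps can be exceeded simultaneously, so the pair terms are all 0.
By inclusion–exclusion the count is 66 − 16 + 0 = 50.

50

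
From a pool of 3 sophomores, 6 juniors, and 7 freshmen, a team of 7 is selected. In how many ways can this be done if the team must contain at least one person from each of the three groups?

9569

Total 7-person selections from all 16: C(16,7) = 11440.
Selections missing a whole group: no sophomores → C(13,7) = 1716; no juniors → C(10,7) = 120; no freshmen → C(9,7) = 36.
Add back selections omitting two groups (i.e. drawn from a single group): C(3,7) + C(6,7) + C(7,7) = 1.
By inclusion–exclusion: 11440 − 1872 + 1 = 9569.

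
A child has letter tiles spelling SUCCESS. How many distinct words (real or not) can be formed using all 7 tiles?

420

The 7 letters of SUCCESS have repeats: C appearing twice and S appearing 3 times.
The number of distinct arrangements is 7!/(3!·2!) = 5040/12 = 420.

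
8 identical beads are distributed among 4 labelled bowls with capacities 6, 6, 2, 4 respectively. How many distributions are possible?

82

Ignoring the caps, the number of non-negative solutions to x_1+…+x_4 = 8 is C(11,3) = 165.
Subtract solutions that violate a single cap (substitute x_i' = x_i − (cap_i+1)): x_1 ≥ 7 gives C(4,3) = 4; x_2 ≥ 7 gives C(4,3) = 4; x_3 ≥ 3 gives C(8,3) = 56; x_4 ≥ 5 gives C(6,3) = 20. Together 84.
Add back pairs where two caps are both exceeded: 0 + 0 + 0 + 0 + 0 + 1 = 1.
By inclusion–exclusion the count is 165 − 84 + 1 = 82.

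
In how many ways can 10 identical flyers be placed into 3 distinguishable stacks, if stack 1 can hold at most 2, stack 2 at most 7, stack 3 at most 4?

Without the upper bounds there are C(12,2) = 66 ways to split 10 among 3 stacks.
Subtract solutions that violate a single cap (substitute x_i' = x_i − (cap_i+1)): x_1 ≥ 3 gives C(9,2) = 36; x_2 ≥ 8 gives C(4,2) = 6; x_3 ≥ 5 gives C(7,2) = 21. Together 63.
Add back pairs where two caps are both exceeded: 0 + 6 + 0 = 6.
By inclusion–exclusion the count is 66 − 63 + 6 = 9.

9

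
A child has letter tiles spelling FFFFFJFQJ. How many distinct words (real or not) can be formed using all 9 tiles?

Letter multiplicities in FFFFFJFQJ: F×6, J×2, Q×1.
Dividing 9! = 362880 by 6!·2! = 1440 for the repeated letters gives 252.

252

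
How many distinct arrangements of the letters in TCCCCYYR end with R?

105

Fix R in the last position and arrange the remaining 7 letters.
Those 7 letters have C appearing 4 times and Y appearing twice, giving (7)!/(4!·2!) = 105.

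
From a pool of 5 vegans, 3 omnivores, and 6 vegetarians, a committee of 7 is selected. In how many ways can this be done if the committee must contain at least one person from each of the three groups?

3058

With no constraint there are C(14,7) = 3432 possible selections.
Subtract selections that omit an entire group: no vegans → C(9,7) = 36; no omnivores → C(11,7) = 330; no vegetarians → C(8,7) = 8.
Add back selections omitting two groups (i.e. drawn from a single group): C(5,7) + C(3,7) + C(6,7) = 0.
By inclusion–exclusion: 3432 − 374 + 0 = 3058.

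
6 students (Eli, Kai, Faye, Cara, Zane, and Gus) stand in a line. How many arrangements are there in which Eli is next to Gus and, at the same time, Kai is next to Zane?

Treat {Eli,Gus} as one block (2 orders) and {Kai,Zane} as another (2 orders).
That leaves 4 units to arrange: 2 × 2 × 4! = 4 × 24 = 96.

96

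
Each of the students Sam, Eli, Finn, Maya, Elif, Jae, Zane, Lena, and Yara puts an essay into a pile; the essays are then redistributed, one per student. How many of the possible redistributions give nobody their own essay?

Count assignments avoiding every fixed point. For any j of the 9 students fixed to their own essay, the other 9−j can be arranged in (9−j)! ways.
By inclusion–exclusion this is Σ_{j=0}^{9} (−1)^j C(9,j)·(9−j)!.
Computing: 362880 − 362880 + 181440 − 60480 + 15120 − 3024 + 504 − 72 + 9 − 1 = 133496.

133496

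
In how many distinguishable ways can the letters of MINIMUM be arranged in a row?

The 7 letters of MINIMUM have repeats: I appearing twice and M appearing 3 times.
Dividing 7! = 5040 by 3!·2! = 12 for the repeated letters gives 420.

420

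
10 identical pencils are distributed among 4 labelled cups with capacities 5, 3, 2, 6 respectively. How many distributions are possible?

Ignoring the caps, the number of non-negative solutions to x_1+…+x_4 = 10 is C(13,3) = 286.
Subtract solutions that violate a single cap (substitute x_i' = x_i − (cap_i+1)): x_1 ≥ 6 gives C(7,3) = 35; x_2 ≥ 4 gives C(9,3) = 84; x_3 ≥ 3 gives C(10,3) = 120; x_4 ≥ 7 gives C(6,3) = 20. Together 259.
Add back pairs where two caps are both exceeded: 1 + 4 + 0 + 20 + 0 + 1 = 26.
By inclusion–exclusion the count is 286 − 259 + 26 = 53.

53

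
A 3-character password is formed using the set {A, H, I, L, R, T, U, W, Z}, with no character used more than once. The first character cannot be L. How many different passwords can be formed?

448

The first character has 9−1 = 8 choices (anything except L).
The remaining 2 characters are filled from the other 8 symbols without repetition: 8 × 7 = 56.
Total: 8 × 56 = 448.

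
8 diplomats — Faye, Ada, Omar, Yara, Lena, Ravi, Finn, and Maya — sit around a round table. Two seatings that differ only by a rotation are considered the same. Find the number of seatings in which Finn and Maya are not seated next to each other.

All circular seatings of 8 people number (7)! = 5040.
Those with Finn next to Maya: fuse the pair into one unit and seat 7 units around a circle — 2·(6)! = 1440.
Subtracting, 5040 − 1440 = 3600.

3600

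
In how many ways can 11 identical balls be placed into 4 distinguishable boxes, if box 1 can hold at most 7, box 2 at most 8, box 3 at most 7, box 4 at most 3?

Without the upper bounds there are C(14,3) = 364 ways to split 11 among 4 boxes.
Subtract solutions that violate a single cap (substitute x_i' = x_i − (cap_i+1)): x_1 ≥ 8 gives C(6,3) = 20; x_2 ≥ 9 gives C(5,3) = 10; x_3 ≥ 8 gives C(6,3) = 20; x_4 ≥ 4 gives C(10,3) = 120. Together 170.
No two caps can be exceeded simultaneously, so the pair terms are all 0.
By inclusion–exclusion the count is 364 − 170 + 0 = 194.

194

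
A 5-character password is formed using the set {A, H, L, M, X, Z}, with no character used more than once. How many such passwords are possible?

720

This is a permutation of 5 out of 6: P(6,5) = 6!/1!.
That product is 6 × 5 × 4 × 3 × 2 = 720.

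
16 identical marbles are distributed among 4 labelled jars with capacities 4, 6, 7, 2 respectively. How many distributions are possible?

19

By stars and bars, unrestricted non-negative solutions to x_1+…+x_4 = 16 number C(16+3,3) = 969.
Subtract solutions that violate a single cap (substitute x_i' = x_i − (cap_i+1)): x_1 ≥ 5 gives C(14,3) = 364; x_2 ≥ 7 gives C(12,3) = 220; x_3 ≥ 8 gives C(11,3) = 165; x_4 ≥ 3 gives C(16,3) = 560. Together 1309.
Add back pairs where two caps are both exceeded: 35 + 20 + 165 + 4 + 84 + 56 = 364.
Subtract triples: 0 + 4 + 1 + 0 = 5.
By inclusion–exclusion the count is 969 − 1309 + 364 − 5 = 19.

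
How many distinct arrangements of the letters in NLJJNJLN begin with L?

Fix L in the first position and arrange the remaining 7 letters.
Those 7 letters have J appearing 3 times and N appearing 3 times, giving (7)!/(3!·3!) = 140.

140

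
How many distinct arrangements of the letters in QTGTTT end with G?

5

With the last slot taken by G, it remains to arrange the other 5 letters (QTTTT).
Those 5 letters have T appearing 4 times, giving (5)!/(4!) = 5.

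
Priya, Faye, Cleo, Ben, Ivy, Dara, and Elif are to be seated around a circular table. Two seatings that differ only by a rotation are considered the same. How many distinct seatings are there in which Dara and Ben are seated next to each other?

240

Glue Dara and Ben into a block (2 internal orders). Seating 6 units around a circle gives (5)! arrangements.
So 2 × (5)! = 2 × 120 = 240.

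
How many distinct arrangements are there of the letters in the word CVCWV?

Letter multiplicities in CVCWV: C×2, V×2, W×1.
Dividing 5! = 120 by 2!·2! = 4 for the repeated letters gives 30.

30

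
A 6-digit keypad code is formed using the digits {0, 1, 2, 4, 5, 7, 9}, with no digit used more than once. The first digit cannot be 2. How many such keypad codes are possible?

4320

The first digit has 7−1 = 6 choices (anything except 2).
The remaining 5 digits are filled from the other 6 symbols without repetition: 6 × 5 × 4 × 3 × 2 = 720.
Total: 6 × 720 = 4320.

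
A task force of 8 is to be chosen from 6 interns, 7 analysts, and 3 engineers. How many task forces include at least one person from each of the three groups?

11529

With no constraint there are C(16,8) = 12870 possible selections.
Selections missing a whole group: no interns → C(10,8) = 45; no analysts → C(9,8) = 9; no engineers → C(13,8) = 1287.
Add back selections omitting two groups (i.e. drawn from a single group): C(6,8) + C(7,8) + C(3,8) = 0.
By inclusion–exclusion: 12870 − 1341 + 0 = 11529.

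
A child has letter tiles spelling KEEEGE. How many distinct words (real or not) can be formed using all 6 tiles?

30

The 6 letters of KEEEGE have repeats: E appearing 4 times.
The number of distinct arrangements is 6!/(4!) = 720/24 = 30.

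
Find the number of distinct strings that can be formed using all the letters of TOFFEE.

TOFFEE has 6 letters with E appearing twice and F appearing twice.
Dividing 6! = 720 by 2!·2! = 4 for the repeated letters gives 180.

180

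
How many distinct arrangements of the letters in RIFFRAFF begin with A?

Fix A in the first position and arrange the remaining 7 letters.
Those 7 letters have F appearing 4 times and R appearing twice, giving (7)!/(4!·2!) = 105.

105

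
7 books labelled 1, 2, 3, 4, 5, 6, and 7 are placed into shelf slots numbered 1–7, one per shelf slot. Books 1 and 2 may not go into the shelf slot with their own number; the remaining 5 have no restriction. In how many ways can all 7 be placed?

Let Aᵢ (for i ∈ {1, 2}) be the placements that put book i in its forbidden shelf slot. Any j of these fix j positions, leaving (7−j)! ways to fill the rest, and there are C(2,j) ways to pick which j.
By inclusion–exclusion, the number of valid placements is Σ_{j=0}^{2} (−1)^j C(2,j)·(7−j)!.
Computing: 5040 − 1440 + 120 = 3720.

3720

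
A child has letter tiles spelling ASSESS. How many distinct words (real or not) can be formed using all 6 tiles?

ASSESS has 6 letters with S appearing 4 times.
The number of distinct arrangements is 6!/(4!) = 720/24 = 30.

30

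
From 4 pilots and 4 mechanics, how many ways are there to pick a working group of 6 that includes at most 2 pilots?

Split by how many pilots are chosen (0 through 2).
Sum: C(4,0)·C(4,6) + C(4,1)·C(4,5) + C(4,2)·C(4,4) = 0 + 0 + 6 = 6.

6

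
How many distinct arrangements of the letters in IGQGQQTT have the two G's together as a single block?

420

Treat the 2 copies of G as a single block. The multiset to arrange is then {GG, I, Q, Q, Q, T, T}, 7 items in all.
That gives (7)!/(3!·2!) = 420 arrangements.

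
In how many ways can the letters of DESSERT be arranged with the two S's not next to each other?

900

There are 7!/(2!·2!) = 1260 arrangements of DESSERT in total.
If the two S's are adjacent, glue them into one block, leaving 6 items to arrange: (6)!/(2!) = 360 ways.
Subtracting, 1260 − 360 = 900 arrangements keep the S's apart.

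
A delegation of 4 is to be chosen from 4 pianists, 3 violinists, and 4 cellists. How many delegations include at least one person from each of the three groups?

With no constraint there are C(11,4) = 330 possible selections.
Selections missing a whole group: no pianists → C(7,4) = 35; no violinists → C(8,4) = 70; no cellists → C(7,4) = 35.
Add back selections omitting two groups (i.e. drawn from a single group): C(4,4) + C(3,4) + C(4,4) = 2.
By inclusion–exclusion: 330 − 140 + 2 = 192.

192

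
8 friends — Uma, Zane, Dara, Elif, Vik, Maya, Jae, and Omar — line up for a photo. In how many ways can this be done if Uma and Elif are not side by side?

30240

Of the 8! = 40320 arrangements, those with Uma and Elif adjacent number 2 × 7! = 10080 (treat the pair as a block with 2 internal orders).
So 40320 − 10080 = 30240 arrangements keep them apart.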